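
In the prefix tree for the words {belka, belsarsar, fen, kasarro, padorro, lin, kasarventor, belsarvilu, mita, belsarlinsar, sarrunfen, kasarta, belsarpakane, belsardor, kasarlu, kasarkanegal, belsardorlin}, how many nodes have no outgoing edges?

Leaves are exactly the stored words that no other stored word extends.
Those words: "belka", "belsardorlin", "belsarlinsar", "belsarpakane", "belsarsar", "belsarvilu", "fen", "kasarkanegal", "kasarlu", "kasarro", "kasarta", "kasarventor", "lin", "mita", "padorro", "sarrunfen"
Leaf count: 16

16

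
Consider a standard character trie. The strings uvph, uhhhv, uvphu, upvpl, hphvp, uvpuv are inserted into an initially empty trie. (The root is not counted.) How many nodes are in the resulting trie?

For each word, the new-node count is its length minus the longest prefix already in the trie:
  "uvph" → 4 new (u, v, p, h)
  "uhhhv" → prefix "u" already present; 4 new (h, h, h, v)
  "uvphu" → prefix "uvph" already present; 1 new (u)
  "upvpl" → prefix "u" already present; 4 new (p, v, p, l)
  "hphvp" → 5 new (h, p, h, v, p)
  "uvpuv" → prefix "uvp" already present; 2 new (u, v)
Total nodes = 4 + 4 + 1 + 4 + 5 + 2 = 20

20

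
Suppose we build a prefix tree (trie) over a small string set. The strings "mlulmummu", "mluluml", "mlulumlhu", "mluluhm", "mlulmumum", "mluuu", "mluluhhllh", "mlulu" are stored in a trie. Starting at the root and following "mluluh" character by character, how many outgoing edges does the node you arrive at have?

2

Walk "mluluh" from the root, arriving at one node.
Distinct next characters after "mluluh": h, m.
That node has 2 child edges.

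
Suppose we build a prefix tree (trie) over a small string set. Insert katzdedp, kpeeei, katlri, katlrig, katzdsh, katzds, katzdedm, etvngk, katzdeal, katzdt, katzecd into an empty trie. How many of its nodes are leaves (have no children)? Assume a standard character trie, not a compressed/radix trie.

A leaf is a node with no children — equivalently, the end of a word that is not a proper prefix of any other stored word.
Those words: "etvngk", "katlrig", "katzdeal", "katzdedm", "katzdedp", "katzdsh", "katzdt", "katzecd", "kpeeei"
Leaf count: 9

9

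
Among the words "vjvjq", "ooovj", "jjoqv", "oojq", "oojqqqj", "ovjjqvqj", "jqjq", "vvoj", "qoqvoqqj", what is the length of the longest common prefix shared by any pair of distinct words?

4

Equivalently: take the maximum, over all pairs, of their longest common prefix length.
e.g. "oojq" and "oojqqqj" share the prefix "oojq" of length 4; no pair shares a longer one.
Longest shared-prefix length: 4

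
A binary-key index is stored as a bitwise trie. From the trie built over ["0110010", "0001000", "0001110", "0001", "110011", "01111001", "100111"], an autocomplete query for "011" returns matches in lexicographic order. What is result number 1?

Words with prefix "011", in lexicographic order: "0110010", "01111001"
The 1st is 0110010.

0110010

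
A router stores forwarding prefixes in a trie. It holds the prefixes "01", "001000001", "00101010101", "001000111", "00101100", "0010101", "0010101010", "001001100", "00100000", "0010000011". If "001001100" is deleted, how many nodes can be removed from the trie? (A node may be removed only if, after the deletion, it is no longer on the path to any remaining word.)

A node on "001001100"'s path can go only if nothing else ends at it or branches off below it.
The suffix "1100" (4 nodes) is used only by "001001100"; the node for "00100" still has the child "0", so pruning stops there.
Nodes removed: 4

4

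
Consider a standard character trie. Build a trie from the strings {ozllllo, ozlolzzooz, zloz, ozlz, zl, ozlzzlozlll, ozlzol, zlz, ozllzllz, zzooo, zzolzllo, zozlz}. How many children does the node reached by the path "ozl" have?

Follow the path "ozl" to its node, then look at its outgoing edges.
Distinct next characters after "ozl": l, o, z.
That node has 3 child edges.

3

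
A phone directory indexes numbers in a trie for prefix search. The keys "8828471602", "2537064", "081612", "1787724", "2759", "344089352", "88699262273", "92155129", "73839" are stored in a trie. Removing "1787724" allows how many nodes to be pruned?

Walk "1787724" from the leaf back toward the root, removing each node that no remaining word uses.
No other word shares any prefix with "1787724", so all 7 of its nodes go.
Nodes removed: 7

7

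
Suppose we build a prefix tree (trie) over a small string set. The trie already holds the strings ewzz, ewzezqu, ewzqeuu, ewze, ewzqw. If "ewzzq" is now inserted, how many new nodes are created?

1

"ewzz" is already a path in the trie; the remaining "q" must be added.
Each of the 1 remaining characters creates one node.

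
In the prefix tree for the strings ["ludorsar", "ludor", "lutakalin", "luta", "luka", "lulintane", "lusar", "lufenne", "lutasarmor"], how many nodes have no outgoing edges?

A leaf is a node with no children — equivalently, the end of a word that is not a proper prefix of any other stored word.
Those words: "ludorsar", "lufenne", "luka", "lulintane", "lusar", "lutakalin", "lutasarmor"
Leaf count: 7

7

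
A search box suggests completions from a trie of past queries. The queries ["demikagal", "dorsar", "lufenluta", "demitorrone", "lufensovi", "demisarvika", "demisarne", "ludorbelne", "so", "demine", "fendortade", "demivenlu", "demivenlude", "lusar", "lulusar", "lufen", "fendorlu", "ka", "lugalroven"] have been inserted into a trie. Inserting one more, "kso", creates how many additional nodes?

2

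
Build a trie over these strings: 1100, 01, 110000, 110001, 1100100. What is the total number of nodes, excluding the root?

Trie structure (* marks end of a word):
(root)
├─ 0
│  └─ 1 *
└─ 1
   └─ 1
      └─ 0
         └─ 0 *
            ├─ 0
            │  ├─ 0 *
            │  └─ 1 *
            └─ 1
               └─ 0
                  └─ 0 *
Counting every labelled node above: 12.

12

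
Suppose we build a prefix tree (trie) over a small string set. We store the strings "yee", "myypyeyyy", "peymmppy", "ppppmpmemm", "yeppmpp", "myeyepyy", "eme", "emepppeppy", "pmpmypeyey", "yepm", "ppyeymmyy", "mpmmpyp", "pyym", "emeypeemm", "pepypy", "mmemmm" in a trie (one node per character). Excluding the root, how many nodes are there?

91

Trace insertions, counting only characters that open a new branch:
  "yee" → 3 new (y, e, e)
  "myypyeyyy" → 9 new (m, y, y, p, y, e, y, y, y)
  "peymmppy" → 8 new (p, e, y, m, m, p, p, y)
  "ppppmpmemm" → prefix "p" already present; 9 new (p, p, p, m, p, m, e, m, m)
  "yeppmpp" → prefix "ye" already present; 5 new (p, p, m, p, p)
  "myeyepyy" → prefix "my" already present; 6 new (e, y, e, p, y, y)
  "eme" → 3 new (e, m, e)
  "emepppeppy" → prefix "eme" already present; 7 new (p, p, p, e, p, p, y)
  "pmpmypeyey" → prefix "p" already present; 9 new (m, p, m, y, p, e, y, e, y)
  "yepm" → prefix "yep" already present; 1 new (m)
  "ppyeymmyy" → prefix "pp" already present; 7 new (y, e, y, m, m, y, y)
  "mpmmpyp" → prefix "m" already present; 6 new (p, m, m, p, y, p)
  "pyym" → prefix "p" already present; 3 new (y, y, m)
  "emeypeemm" → prefix "eme" already present; 6 new (y, p, e, e, m, m)
  "pepypy" → prefix "pe" already present; 4 new (p, y, p, y)
  "mmemmm" → prefix "m" already present; 5 new (m, e, m, m, m)
Total nodes = 3 + 9 + 8 + 9 + 5 + 6 + 3 + 7 + 9 + 1 + 7 + 6 + 3 + 6 + 4 + 5 = 91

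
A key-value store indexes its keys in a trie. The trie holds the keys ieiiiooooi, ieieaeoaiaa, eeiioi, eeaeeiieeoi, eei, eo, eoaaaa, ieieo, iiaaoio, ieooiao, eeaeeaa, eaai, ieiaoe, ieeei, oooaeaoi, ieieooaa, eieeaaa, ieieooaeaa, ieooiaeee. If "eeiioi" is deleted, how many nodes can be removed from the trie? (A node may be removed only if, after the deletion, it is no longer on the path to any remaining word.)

After clearing the end-marker at "eeiioi", prune upward until reaching a node still needed by another word.
The suffix "ioi" (3 nodes) is used only by "eeiioi"; "eei" is itself a stored word, so pruning stops there.
Nodes removed: 3

3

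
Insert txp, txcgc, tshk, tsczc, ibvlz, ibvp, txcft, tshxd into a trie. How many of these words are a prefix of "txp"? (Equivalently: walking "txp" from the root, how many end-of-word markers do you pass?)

1

Check each prefix of "txp" against the stored set — each match is an end-marker on the path.
Prefixes of the query that are stored words: "txp"
Count: 1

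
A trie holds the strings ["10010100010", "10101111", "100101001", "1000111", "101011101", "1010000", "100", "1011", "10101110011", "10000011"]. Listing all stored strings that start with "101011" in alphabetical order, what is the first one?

10101110011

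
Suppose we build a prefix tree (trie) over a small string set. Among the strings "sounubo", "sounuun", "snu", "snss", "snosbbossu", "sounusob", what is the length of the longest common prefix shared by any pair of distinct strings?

Equivalently: take the maximum, over all pairs, of their longest common prefix length.
"sounubo" and "sounusob" agree on "sounu" (5 characters) before diverging; nothing deeper is shared.
Longest shared-prefix length: 5

5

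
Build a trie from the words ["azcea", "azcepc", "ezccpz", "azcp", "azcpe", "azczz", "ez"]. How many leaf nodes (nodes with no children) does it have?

5

A leaf is a node with no children — equivalently, the end of a word that is not a proper prefix of any other stored word.
Those words: "azcea", "azcepc", "azcpe", "azczz", "ezccpz"
Leaf count: 5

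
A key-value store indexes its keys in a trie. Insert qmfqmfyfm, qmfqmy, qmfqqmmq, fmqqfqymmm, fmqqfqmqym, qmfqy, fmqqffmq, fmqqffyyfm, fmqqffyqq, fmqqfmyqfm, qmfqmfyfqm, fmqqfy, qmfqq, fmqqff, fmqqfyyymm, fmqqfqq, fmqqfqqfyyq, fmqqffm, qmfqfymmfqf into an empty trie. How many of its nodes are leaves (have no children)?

A leaf is a node with no children — equivalently, the end of a word that is not a proper prefix of any other stored word.
Those words: "fmqqffmq", "fmqqffyqq", "fmqqffyyfm", "fmqqfmyqfm", "fmqqfqmqym", "fmqqfqqfyyq", "fmqqfqymmm", "fmqqfyyymm", "qmfqfymmfqf", "qmfqmfyfm", "qmfqmfyfqm", "qmfqmy", "qmfqqmmq", "qmfqy"
Leaf count: 14

14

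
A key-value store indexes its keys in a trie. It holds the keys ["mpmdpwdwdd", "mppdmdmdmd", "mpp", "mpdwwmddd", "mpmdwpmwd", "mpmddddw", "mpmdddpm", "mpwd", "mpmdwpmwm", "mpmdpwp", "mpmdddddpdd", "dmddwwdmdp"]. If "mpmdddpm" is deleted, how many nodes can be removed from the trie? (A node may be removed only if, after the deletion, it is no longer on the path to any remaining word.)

Walk "mpmdddpm" from the leaf back toward the root, removing each node that no remaining word uses.
The suffix "pm" (2 nodes) is used only by "mpmdddpm"; the node for "mpmddd" still has the child "d", so pruning stops there.
Nodes removed: 2

2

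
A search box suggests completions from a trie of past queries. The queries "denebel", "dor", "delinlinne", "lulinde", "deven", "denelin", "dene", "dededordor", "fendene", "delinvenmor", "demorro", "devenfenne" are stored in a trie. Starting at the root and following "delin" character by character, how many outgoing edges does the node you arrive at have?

2

Walk "delin" from the root, arriving at one node.
Characters that immediately follow "delin" among the stored strings: {l, v}.
That node has 2 child edges.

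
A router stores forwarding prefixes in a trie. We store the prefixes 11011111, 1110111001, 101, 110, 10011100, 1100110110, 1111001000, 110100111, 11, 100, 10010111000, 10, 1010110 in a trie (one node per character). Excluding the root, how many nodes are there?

54

Trace insertions, counting only characters that open a new branch:
  "11011111" → 8 new (1, 1, 0, 1, 1, 1, 1, 1)
  "1110111001" → prefix "11" already present; 8 new (1, 0, 1, 1, 1, 0, 0, 1)
  "101" → prefix "1" already present; 2 new (0, 1)
  "110" → prefix "110" already present; 0 new (none)
  "10011100" → prefix "10" already present; 6 new (0, 1, 1, 1, 0, 0)
  "1100110110" → prefix "110" already present; 7 new (0, 1, 1, 0, 1, 1, 0)
  "1111001000" → prefix "111" already present; 7 new (1, 0, 0, 1, 0, 0, 0)
  "110100111" → prefix "1101" already present; 5 new (0, 0, 1, 1, 1)
  "11" → prefix "11" already present; 0 new (none)
  "100" → prefix "100" already present; 0 new (none)
  "10010111000" → prefix "1001" already present; 7 new (0, 1, 1, 1, 0, 0, 0)
  "10" → prefix "10" already present; 0 new (none)
  "1010110" → prefix "101" already present; 4 new (0, 1, 1, 0)
Total nodes = 8 + 8 + 2 + 0 + 6 + 7 + 7 + 5 + 0 + 0 + 7 + 0 + 4 = 54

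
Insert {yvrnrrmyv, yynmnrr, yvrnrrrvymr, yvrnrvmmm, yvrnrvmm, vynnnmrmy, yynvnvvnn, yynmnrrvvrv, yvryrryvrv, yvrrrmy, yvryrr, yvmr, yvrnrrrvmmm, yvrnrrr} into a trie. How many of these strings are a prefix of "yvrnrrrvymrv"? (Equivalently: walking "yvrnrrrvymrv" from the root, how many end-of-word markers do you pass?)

2

Walk "yvrnrrrvymrv" from the root; an end-of-word marker is hit whenever a stored word is a prefix of "yvrnrrrvymrv".
Prefixes of the query that are stored words: "yvrnrrr", "yvrnrrrvymr"
Count: 2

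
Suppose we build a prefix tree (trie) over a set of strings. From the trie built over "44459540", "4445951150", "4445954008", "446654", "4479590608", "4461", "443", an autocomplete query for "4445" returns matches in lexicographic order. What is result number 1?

DFS of the "4445" subtree visits, in order: "4445951150", "44459540", "4445954008"
The 1st is 4445951150.

4445951150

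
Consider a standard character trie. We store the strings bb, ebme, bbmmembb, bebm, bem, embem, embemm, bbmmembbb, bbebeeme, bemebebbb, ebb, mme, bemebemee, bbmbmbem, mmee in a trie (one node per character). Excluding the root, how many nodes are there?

47

Trace insertions, counting only characters that open a new branch:
  "bb" → 2 new (b, b)
  "ebme" → 4 new (e, b, m, e)
  "bbmmembb" → prefix "bb" already present; 6 new (m, m, e, m, b, b)
  "bebm" → prefix "b" already present; 3 new (e, b, m)
  "bem" → prefix "be" already present; 1 new (m)
  "embem" → prefix "e" already present; 4 new (m, b, e, m)
  "embemm" → prefix "embem" already present; 1 new (m)
  "bbmmembbb" → prefix "bbmmembb" already present; 1 new (b)
  "bbebeeme" → prefix "bb" already present; 6 new (e, b, e, e, m, e)
  "bemebebbb" → prefix "bem" already present; 6 new (e, b, e, b, b, b)
  "ebb" → prefix "eb" already present; 1 new (b)
  "mme" → 3 new (m, m, e)
  "bemebemee" → prefix "bemebe" already present; 3 new (m, e, e)
  "bbmbmbem" → prefix "bbm" already present; 5 new (b, m, b, e, m)
  "mmee" → prefix "mme" already present; 1 new (e)
Total nodes = 2 + 4 + 6 + 3 + 1 + 4 + 1 + 1 + 6 + 6 + 1 + 3 + 3 + 5 + 1 = 47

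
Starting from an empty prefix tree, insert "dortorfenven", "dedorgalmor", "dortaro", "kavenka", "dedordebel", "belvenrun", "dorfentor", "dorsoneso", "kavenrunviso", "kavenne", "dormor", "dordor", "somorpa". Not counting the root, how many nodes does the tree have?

Insert word by word; a character creates a node only if that edge doesn't already exist:
  "dortorfenven" → 12 new (d, o, r, t, o, r, f, e, n, v, e, n)
  "dedorgalmor" → prefix "d" already present; 10 new (e, d, o, r, g, a, l, m, o, r)
  "dortaro" → prefix "dort" already present; 3 new (a, r, o)
  "kavenka" → 7 new (k, a, v, e, n, k, a)
  "dedordebel" → prefix "dedor" already present; 5 new (d, e, b, e, l)
  "belvenrun" → 9 new (b, e, l, v, e, n, r, u, n)
  "dorfentor" → prefix "dor" already present; 6 new (f, e, n, t, o, r)
  "dorsoneso" → prefix "dor" already present; 6 new (s, o, n, e, s, o)
  "kavenrunviso" → prefix "kaven" already present; 7 new (r, u, n, v, i, s, o)
  "kavenne" → prefix "kaven" already present; 2 new (n, e)
  "dormor" → prefix "dor" already present; 3 new (m, o, r)
  "dordor" → prefix "dor" already present; 3 new (d, o, r)
  "somorpa" → 7 new (s, o, m, o, r, p, a)
Total nodes = 12 + 10 + 3 + 7 + 5 + 9 + 6 + 6 + 7 + 2 + 3 + 3 + 7 = 80

80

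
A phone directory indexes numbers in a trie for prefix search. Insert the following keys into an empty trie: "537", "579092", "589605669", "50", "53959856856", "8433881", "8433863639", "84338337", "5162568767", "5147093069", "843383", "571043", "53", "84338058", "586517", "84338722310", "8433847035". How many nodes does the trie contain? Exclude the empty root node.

For each word, the new-node count is its length minus the longest prefix already in the trie:
  "537" → 3 new (5, 3, 7)
  "579092" → prefix "5" already present; 5 new (7, 9, 0, 9, 2)
  "589605669" → prefix "5" already present; 8 new (8, 9, 6, 0, 5, 6, 6, 9)
  "50" → prefix "5" already present; 1 new (0)
  "53959856856" → prefix "53" already present; 9 new (9, 5, 9, 8, 5, 6, 8, 5, 6)
  "8433881" → 7 new (8, 4, 3, 3, 8, 8, 1)
  "8433863639" → prefix "84338" already present; 5 new (6, 3, 6, 3, 9)
  "84338337" → prefix "84338" already present; 3 new (3, 3, 7)
  "5162568767" → prefix "5" already present; 9 new (1, 6, 2, 5, 6, 8, 7, 6, 7)
  "5147093069" → prefix "51" already present; 8 new (4, 7, 0, 9, 3, 0, 6, 9)
  "843383" → prefix "843383" already present; 0 new (none)
  "571043" → prefix "57" already present; 4 new (1, 0, 4, 3)
  "53" → prefix "53" already present; 0 new (none)
  "84338058" → prefix "84338" already present; 3 new (0, 5, 8)
  "586517" → prefix "58" already present; 4 new (6, 5, 1, 7)
  "84338722310" → prefix "84338" already present; 6 new (7, 2, 2, 3, 1, 0)
  "8433847035" → prefix "84338" already present; 5 new (4, 7, 0, 3, 5)
Total nodes = 3 + 5 + 8 + 1 + 9 + 7 + 5 + 3 + 9 + 8 + 0 + 4 + 0 + 3 + 4 + 6 + 5 = 80

80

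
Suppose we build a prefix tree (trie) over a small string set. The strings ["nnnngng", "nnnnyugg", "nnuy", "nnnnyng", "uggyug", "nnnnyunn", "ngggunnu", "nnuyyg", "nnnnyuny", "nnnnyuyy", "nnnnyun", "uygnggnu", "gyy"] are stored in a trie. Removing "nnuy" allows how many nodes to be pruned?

Walk "nnuy" from the leaf back toward the root, removing each node that no remaining word uses.
Every node on "nnuy" is still needed (e.g. by "nnuyyg"), so nothing is freed.
Nodes removed: 0

0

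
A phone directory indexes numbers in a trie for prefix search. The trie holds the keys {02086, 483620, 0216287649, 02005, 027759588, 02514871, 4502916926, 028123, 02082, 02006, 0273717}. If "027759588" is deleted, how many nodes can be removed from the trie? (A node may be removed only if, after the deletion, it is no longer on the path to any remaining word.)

6

A node on "027759588"'s path can go only if nothing else ends at it or branches off below it.
The suffix "759588" (6 nodes) is used only by "027759588"; the node for "027" still has the child "3", so pruning stops there.
Nodes removed: 6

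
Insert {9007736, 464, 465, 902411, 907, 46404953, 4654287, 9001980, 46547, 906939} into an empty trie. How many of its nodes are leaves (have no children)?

8

Leaves are exactly the stored words that no other stored word extends.
Those words: "46404953", "4654287", "46547", "9001980", "9007736", "902411", "906939", "907"
Leaf count: 8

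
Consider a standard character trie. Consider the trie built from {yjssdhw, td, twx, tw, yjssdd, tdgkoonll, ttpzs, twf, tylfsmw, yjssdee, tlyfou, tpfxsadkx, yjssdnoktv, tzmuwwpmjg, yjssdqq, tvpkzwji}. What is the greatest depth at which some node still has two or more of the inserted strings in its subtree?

Equivalently: take the maximum, over all pairs, of their longest common prefix length.
e.g. "yjssdd" and "yjssdee" share the prefix "yjssd" of length 5; no pair shares a longer one.
Longest shared-prefix length: 5

5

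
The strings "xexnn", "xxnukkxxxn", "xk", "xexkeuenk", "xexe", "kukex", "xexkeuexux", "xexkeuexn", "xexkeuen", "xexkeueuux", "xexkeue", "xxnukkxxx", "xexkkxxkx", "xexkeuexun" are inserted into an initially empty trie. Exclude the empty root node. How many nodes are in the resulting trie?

40

Trace insertions, counting only characters that open a new branch:
  "xexnn" → 5 new (x, e, x, n, n)
  "xxnukkxxxn" → prefix "x" already present; 9 new (x, n, u, k, k, x, x, x, n)
  "xk" → prefix "x" already present; 1 new (k)
  "xexkeuenk" → prefix "xex" already present; 6 new (k, e, u, e, n, k)
  "xexe" → prefix "xex" already present; 1 new (e)
  "kukex" → 5 new (k, u, k, e, x)
  "xexkeuexux" → prefix "xexkeue" already present; 3 new (x, u, x)
  "xexkeuexn" → prefix "xexkeuex" already present; 1 new (n)
  "xexkeuen" → prefix "xexkeuen" already present; 0 new (none)
  "xexkeueuux" → prefix "xexkeue" already present; 3 new (u, u, x)
  "xexkeue" → prefix "xexkeue" already present; 0 new (none)
  "xxnukkxxx" → prefix "xxnukkxxx" already present; 0 new (none)
  "xexkkxxkx" → prefix "xexk" already present; 5 new (k, x, x, k, x)
  "xexkeuexun" → prefix "xexkeuexu" already present; 1 new (n)
Total nodes = 5 + 9 + 1 + 6 + 1 + 5 + 3 + 1 + 0 + 3 + 0 + 0 + 5 + 1 = 40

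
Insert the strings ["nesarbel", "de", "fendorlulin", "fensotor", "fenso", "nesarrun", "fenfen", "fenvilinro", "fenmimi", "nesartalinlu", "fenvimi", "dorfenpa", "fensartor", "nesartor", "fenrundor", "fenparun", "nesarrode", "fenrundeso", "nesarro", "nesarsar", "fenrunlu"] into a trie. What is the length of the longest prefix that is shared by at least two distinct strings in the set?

7

Equivalently: take the maximum, over all pairs, of their longest common prefix length.
e.g. "fenrundeso" and "fenrundor" share the prefix "fenrund" of length 7; no pair shares a longer one.
Longest shared-prefix length: 7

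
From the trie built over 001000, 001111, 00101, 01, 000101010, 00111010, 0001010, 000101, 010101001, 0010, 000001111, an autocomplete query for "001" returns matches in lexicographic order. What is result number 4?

DFS of the "001" subtree visits, in order: "0010", "001000", "00101", "00111010", "001111"
The 4th is 00111010.

00111010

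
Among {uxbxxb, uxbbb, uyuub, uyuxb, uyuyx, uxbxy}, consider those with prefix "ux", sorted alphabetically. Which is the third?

Words with prefix "ux", in lexicographic order: "uxbbb", "uxbxxb", "uxbxy"
The 3rd is uxbxy.

uxbxy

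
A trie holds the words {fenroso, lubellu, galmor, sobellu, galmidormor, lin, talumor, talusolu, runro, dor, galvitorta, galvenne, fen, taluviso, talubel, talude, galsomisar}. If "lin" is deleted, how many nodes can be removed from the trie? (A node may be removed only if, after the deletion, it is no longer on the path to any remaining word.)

2

After clearing the end-marker at "lin", prune upward until reaching a node still needed by another word.
The suffix "in" (2 nodes) is used only by "lin"; the node for "l" still has the child "u", so pruning stops there.
Nodes removed: 2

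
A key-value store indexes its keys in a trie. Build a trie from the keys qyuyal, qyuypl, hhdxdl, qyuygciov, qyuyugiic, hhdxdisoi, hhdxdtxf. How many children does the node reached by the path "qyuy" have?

4

The children of the "qyuy" node are the distinct next characters among strings starting with "qyuy".
Characters that immediately follow "qyuy" among the stored strings: {a, g, p, u}.
That node has 4 child edges.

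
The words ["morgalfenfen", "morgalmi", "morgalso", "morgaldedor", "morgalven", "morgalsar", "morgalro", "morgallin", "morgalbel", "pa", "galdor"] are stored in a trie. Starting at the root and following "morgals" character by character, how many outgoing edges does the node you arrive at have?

2

Follow the path "morgals" to its node, then look at its outgoing edges.
Characters that immediately follow "morgals" among the stored strings: {a, o}.
That node has 2 child edges.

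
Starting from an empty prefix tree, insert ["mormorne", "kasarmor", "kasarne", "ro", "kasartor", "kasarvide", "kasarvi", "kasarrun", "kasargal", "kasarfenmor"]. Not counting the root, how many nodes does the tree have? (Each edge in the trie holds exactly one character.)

Count nodes per top-level branch (shared prefixes stored once):
  'k'-branch (kasarfenmor, kasargal, kasarmor, kasarne, kasarrun, kasartor, kasarvi, kasarvide): 29 nodes
  'm'-branch (mormorne): 8 nodes
  'r'-branch (ro): 2 nodes
Sum: 39

39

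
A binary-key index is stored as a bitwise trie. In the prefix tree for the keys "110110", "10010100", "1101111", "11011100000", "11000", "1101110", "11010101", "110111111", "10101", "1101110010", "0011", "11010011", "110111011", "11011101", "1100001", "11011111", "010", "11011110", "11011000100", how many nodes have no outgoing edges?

13

Leaves are exactly the stored words that no other stored word extends.
Those words: "0011", "010", "10010100", "10101", "1100001", "11010011", "11010101", "11011000100", "11011100000", "1101110010", "110111011", "11011110", "110111111"
Leaf count: 13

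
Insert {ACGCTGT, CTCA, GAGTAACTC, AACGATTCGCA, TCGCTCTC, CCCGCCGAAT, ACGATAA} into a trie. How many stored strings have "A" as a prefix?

3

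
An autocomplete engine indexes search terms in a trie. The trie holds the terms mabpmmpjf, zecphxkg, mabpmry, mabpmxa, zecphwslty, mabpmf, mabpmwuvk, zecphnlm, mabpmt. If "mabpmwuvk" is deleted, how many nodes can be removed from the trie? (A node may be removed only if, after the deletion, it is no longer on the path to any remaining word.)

4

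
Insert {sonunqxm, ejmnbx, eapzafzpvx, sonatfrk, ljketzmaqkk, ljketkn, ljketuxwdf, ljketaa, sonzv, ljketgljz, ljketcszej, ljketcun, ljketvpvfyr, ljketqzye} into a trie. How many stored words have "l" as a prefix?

Traverse to the node for "l", then collect every word in that subtree.
Words under "l": ljketaa, ljketcszej, ljketcun, ljketgljz, ljketkn, ljketqzye, ljketuxwdf, ljketvpvfyr, ljketzmaqkk
Count: 9

9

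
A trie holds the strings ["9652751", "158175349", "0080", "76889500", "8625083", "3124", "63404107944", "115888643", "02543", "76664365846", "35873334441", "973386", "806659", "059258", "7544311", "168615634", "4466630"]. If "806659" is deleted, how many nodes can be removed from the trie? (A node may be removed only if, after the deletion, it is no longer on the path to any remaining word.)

5

A node on "806659"'s path can go only if nothing else ends at it or branches off below it.
The suffix "06659" (5 nodes) is used only by "806659"; the node for "8" still has the child "6", so pruning stops there.
Nodes removed: 5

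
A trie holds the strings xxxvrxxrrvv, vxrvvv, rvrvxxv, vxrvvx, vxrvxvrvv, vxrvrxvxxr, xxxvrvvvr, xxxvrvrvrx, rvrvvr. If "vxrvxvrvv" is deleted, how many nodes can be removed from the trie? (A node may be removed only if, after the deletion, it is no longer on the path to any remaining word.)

5

Walk "vxrvxvrvv" from the leaf back toward the root, removing each node that no remaining word uses.
The suffix "xvrvv" (5 nodes) is used only by "vxrvxvrvv"; the node for "vxrv" still has the child "v", so pruning stops there.
Nodes removed: 5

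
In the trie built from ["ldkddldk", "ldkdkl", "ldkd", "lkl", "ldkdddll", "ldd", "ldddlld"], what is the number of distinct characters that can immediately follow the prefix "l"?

2

Follow the path "l" to its node, then look at its outgoing edges.
Characters that immediately follow "l" among the stored strings: {d, k}.
That node has 2 child edges.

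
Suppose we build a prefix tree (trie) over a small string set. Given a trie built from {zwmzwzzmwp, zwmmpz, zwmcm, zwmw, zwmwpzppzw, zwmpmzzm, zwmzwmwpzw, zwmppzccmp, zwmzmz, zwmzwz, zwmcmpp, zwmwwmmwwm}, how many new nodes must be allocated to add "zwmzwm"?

0

"zwmzwm" is already a full path in the trie; only an end-marker is added.
No new nodes are needed: 0.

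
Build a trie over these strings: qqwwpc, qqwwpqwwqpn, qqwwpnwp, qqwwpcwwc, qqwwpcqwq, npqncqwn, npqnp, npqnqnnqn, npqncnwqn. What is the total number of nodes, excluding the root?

39

For each word, the new-node count is its length minus the longest prefix already in the trie:
  "qqwwpc" → 6 new (q, q, w, w, p, c)
  "qqwwpqwwqpn" → prefix "qqwwp" already present; 6 new (q, w, w, q, p, n)
  "qqwwpnwp" → prefix "qqwwp" already present; 3 new (n, w, p)
  "qqwwpcwwc" → prefix "qqwwpc" already present; 3 new (w, w, c)
  "qqwwpcqwq" → prefix "qqwwpc" already present; 3 new (q, w, q)
  "npqncqwn" → 8 new (n, p, q, n, c, q, w, n)
  "npqnp" → prefix "npqn" already present; 1 new (p)
  "npqnqnnqn" → prefix "npqn" already present; 5 new (q, n, n, q, n)
  "npqncnwqn" → prefix "npqnc" already present; 4 new (n, w, q, n)
Total nodes = 6 + 6 + 3 + 3 + 3 + 8 + 1 + 5 + 4 = 39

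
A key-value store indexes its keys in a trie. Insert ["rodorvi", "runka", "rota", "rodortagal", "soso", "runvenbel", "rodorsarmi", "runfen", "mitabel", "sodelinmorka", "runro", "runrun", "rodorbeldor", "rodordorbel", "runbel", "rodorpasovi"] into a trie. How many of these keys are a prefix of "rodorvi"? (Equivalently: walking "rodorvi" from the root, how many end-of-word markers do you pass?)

1

Walk "rodorvi" from the root; an end-of-word marker is hit whenever a stored word is a prefix of "rodorvi".
Prefixes of the query that are stored words: "rodorvi"
Count: 1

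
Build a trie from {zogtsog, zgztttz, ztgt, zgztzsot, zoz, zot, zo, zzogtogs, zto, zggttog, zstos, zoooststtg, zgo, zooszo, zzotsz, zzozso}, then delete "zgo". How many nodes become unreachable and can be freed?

Walk "zgo" from the leaf back toward the root, removing each node that no remaining word uses.
The suffix "o" (1 node) is used only by "zgo"; the node for "zg" still has the child "z", so pruning stops there.
Nodes removed: 1

1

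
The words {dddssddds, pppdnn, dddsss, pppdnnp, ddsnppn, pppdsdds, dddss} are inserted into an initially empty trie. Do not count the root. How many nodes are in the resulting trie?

26

Trie structure (* marks end of a word):
(root)
├─ d
│  └─ d
│     ├─ d
│     │  └─ s
│     │     └─ s *
│     │        ├─ d
│     │        │  └─ d
│     │        │     └─ d
│     │        │        └─ s *
│     │        └─ s *
│     └─ s
│        └─ n
│           └─ p
│              └─ p
│                 └─ n *
└─ p
   └─ p
      └─ p
         └─ d
            ├─ n
            │  └─ n *
            │     └─ p *
            └─ s
               └─ d
                  └─ d
                     └─ s *
Counting every labelled node above: 26.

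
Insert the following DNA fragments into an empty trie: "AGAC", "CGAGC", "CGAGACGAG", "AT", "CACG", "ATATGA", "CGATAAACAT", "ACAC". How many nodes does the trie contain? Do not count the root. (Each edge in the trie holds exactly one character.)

32

Trie structure (* marks end of a word):
(root)
├─ A
│  ├─ C
│  │  └─ A
│  │     └─ C *
│  ├─ G
│  │  └─ A
│  │     └─ C *
│  └─ T *
│     └─ A
│        └─ T
│           └─ G
│              └─ A *
└─ C
   ├─ A
   │  └─ C
   │     └─ G *
   └─ G
      └─ A
         ├─ G
         │  ├─ A
         │  │  └─ C
         │  │     └─ G
         │  │        └─ A
         │  │           └─ G *
         │  └─ C *
         └─ T
            └─ A
               └─ A
                  └─ A
                     └─ C
                        └─ A
                           └─ T *
Counting every labelled node above: 32.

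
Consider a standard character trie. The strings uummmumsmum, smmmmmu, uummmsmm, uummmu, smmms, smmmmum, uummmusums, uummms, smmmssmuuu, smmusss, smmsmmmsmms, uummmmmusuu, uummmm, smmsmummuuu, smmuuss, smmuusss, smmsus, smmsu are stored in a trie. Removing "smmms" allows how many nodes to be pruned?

A node on "smmms"'s path can go only if nothing else ends at it or branches off below it.
Every node on "smmms" is still needed (e.g. by "smmmssmuuu"), so nothing is freed.
Nodes removed: 0

0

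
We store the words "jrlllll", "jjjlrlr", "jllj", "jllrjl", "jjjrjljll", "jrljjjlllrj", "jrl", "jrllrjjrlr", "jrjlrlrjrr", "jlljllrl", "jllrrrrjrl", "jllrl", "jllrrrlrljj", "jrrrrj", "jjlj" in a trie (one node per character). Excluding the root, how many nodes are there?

69

For each word, the new-node count is its length minus the longest prefix already in the trie:
  "jrlllll" → 7 new (j, r, l, l, l, l, l)
  "jjjlrlr" → prefix "j" already present; 6 new (j, j, l, r, l, r)
  "jllj" → prefix "j" already present; 3 new (l, l, j)
  "jllrjl" → prefix "jll" already present; 3 new (r, j, l)
  "jjjrjljll" → prefix "jjj" already present; 6 new (r, j, l, j, l, l)
  "jrljjjlllrj" → prefix "jrl" already present; 8 new (j, j, j, l, l, l, r, j)
  "jrl" → prefix "jrl" already present; 0 new (none)
  "jrllrjjrlr" → prefix "jrll" already present; 6 new (r, j, j, r, l, r)
  "jrjlrlrjrr" → prefix "jr" already present; 8 new (j, l, r, l, r, j, r, r)
  "jlljllrl" → prefix "jllj" already present; 4 new (l, l, r, l)
  "jllrrrrjrl" → prefix "jllr" already present; 6 new (r, r, r, j, r, l)
  "jllrl" → prefix "jllr" already present; 1 new (l)
  "jllrrrlrljj" → prefix "jllrrr" already present; 5 new (l, r, l, j, j)
  "jrrrrj" → prefix "jr" already present; 4 new (r, r, r, j)
  "jjlj" → prefix "jj" already present; 2 new (l, j)
Total nodes = 7 + 6 + 3 + 3 + 6 + 8 + 0 + 6 + 8 + 4 + 6 + 1 + 5 + 4 + 2 = 69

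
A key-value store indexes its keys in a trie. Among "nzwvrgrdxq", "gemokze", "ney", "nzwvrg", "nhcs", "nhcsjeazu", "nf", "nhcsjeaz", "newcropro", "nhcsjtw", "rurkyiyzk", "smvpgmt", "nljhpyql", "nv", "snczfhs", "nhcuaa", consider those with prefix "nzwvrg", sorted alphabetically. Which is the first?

DFS of the "nzwvrg" subtree visits, in order: "nzwvrg", "nzwvrgrdxq"
Position 1: nzwvrg

nzwvrg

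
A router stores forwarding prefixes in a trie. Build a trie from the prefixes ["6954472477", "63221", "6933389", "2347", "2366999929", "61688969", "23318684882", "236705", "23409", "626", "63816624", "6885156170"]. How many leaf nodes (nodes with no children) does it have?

Leaves are exactly the stored words that no other stored word extends.
Those words: "23318684882", "23409", "2347", "2366999929", "236705", "61688969", "626", "63221", "63816624", "6885156170", "6933389", "6954472477"
Leaf count: 12

12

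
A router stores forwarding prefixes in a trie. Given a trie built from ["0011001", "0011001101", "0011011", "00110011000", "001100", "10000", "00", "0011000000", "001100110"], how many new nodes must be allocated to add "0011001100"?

0

Every character of "0011001100" already lies on an existing path (it is a prefix of some stored word).
No new nodes are needed: 0.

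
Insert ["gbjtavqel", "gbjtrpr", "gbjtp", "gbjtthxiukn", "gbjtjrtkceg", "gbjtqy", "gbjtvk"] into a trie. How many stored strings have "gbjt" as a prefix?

Traverse to the node for "gbjt", then collect every word in that subtree.
Words under "gbjt": gbjtavqel, gbjtjrtkceg, gbjtp, gbjtqy, gbjtrpr, gbjtthxiukn, gbjtvk
Count: 7

7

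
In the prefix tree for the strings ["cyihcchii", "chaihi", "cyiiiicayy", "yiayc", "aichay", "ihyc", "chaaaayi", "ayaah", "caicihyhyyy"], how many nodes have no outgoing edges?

9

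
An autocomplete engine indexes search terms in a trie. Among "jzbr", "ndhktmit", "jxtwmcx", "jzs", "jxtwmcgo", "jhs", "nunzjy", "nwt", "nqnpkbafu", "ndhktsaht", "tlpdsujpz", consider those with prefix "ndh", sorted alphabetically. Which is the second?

ndhktsaht

Filter for "ndh…" and sort: "ndhktmit", "ndhktsaht"
The 2nd is ndhktsaht.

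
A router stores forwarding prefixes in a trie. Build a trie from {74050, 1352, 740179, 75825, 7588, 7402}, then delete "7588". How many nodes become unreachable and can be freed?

A node on "7588"'s path can go only if nothing else ends at it or branches off below it.
The suffix "8" (1 node) is used only by "7588"; the node for "758" still has the child "2", so pruning stops there.
Nodes removed: 1

1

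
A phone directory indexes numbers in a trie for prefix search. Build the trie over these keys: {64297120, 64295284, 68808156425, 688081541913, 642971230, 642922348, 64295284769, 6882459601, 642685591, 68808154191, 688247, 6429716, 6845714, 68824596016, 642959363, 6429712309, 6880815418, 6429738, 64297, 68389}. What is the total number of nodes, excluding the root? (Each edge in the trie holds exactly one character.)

Trace insertions, counting only characters that open a new branch:
  "64297120" → 8 new (6, 4, 2, 9, 7, 1, 2, 0)
  "64295284" → prefix "6429" already present; 4 new (5, 2, 8, 4)
  "68808156425" → prefix "6" already present; 10 new (8, 8, 0, 8, 1, 5, 6, 4, 2, 5)
  "688081541913" → prefix "6880815" already present; 5 new (4, 1, 9, 1, 3)
  "642971230" → prefix "6429712" already present; 2 new (3, 0)
  "642922348" → prefix "6429" already present; 5 new (2, 2, 3, 4, 8)
  "64295284769" → prefix "64295284" already present; 3 new (7, 6, 9)
  "6882459601" → prefix "688" already present; 7 new (2, 4, 5, 9, 6, 0, 1)
  "642685591" → prefix "642" already present; 6 new (6, 8, 5, 5, 9, 1)
  "68808154191" → prefix "68808154191" already present; 0 new (none)
  "688247" → prefix "68824" already present; 1 new (7)
  "6429716" → prefix "642971" already present; 1 new (6)
  "6845714" → prefix "68" already present; 5 new (4, 5, 7, 1, 4)
  "68824596016" → prefix "6882459601" already present; 1 new (6)
  "642959363" → prefix "64295" already present; 4 new (9, 3, 6, 3)
  "6429712309" → prefix "642971230" already present; 1 new (9)
  "6880815418" → prefix "688081541" already present; 1 new (8)
  "6429738" → prefix "64297" already present; 2 new (3, 8)
  "64297" → prefix "64297" already present; 0 new (none)
  "68389" → prefix "68" already present; 3 new (3, 8, 9)
Total nodes = 8 + 4 + 10 + 5 + 2 + 5 + 3 + 7 + 6 + 0 + 1 + 1 + 5 + 1 + 4 + 1 + 1 + 2 + 0 + 3 = 69

69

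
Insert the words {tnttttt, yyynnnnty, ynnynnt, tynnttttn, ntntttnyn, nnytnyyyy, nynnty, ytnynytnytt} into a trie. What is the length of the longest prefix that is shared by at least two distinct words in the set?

Equivalently: take the maximum, over all pairs, of their longest common prefix length.
"nnytnyyyy" and "ntntttnyn" agree on "n" (1 characters) before diverging; nothing deeper is shared.
Longest shared-prefix length: 1

1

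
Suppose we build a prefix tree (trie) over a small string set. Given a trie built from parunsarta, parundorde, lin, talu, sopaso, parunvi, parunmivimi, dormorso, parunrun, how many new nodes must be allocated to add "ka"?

2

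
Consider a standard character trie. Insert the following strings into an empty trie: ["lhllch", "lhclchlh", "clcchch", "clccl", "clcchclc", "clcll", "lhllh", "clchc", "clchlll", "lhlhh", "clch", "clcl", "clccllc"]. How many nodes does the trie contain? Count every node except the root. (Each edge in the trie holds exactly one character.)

Trace insertions, counting only characters that open a new branch:
  "lhllch" → 6 new (l, h, l, l, c, h)
  "lhclchlh" → prefix "lh" already present; 6 new (c, l, c, h, l, h)
  "clcchch" → 7 new (c, l, c, c, h, c, h)
  "clccl" → prefix "clcc" already present; 1 new (l)
  "clcchclc" → prefix "clcchc" already present; 2 new (l, c)
  "clcll" → prefix "clc" already present; 2 new (l, l)
  "lhllh" → prefix "lhll" already present; 1 new (h)
  "clchc" → prefix "clc" already present; 2 new (h, c)
  "clchlll" → prefix "clch" already present; 3 new (l, l, l)
  "lhlhh" → prefix "lhl" already present; 2 new (h, h)
  "clch" → prefix "clch" already present; 0 new (none)
  "clcl" → prefix "clcl" already present; 0 new (none)
  "clccllc" → prefix "clccl" already present; 2 new (l, c)
Total nodes = 6 + 6 + 7 + 1 + 2 + 2 + 1 + 2 + 3 + 2 + 0 + 0 + 2 = 34

34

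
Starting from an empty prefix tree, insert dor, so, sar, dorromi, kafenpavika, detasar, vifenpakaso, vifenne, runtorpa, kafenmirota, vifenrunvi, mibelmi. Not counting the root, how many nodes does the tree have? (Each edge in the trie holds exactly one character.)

Insert word by word; a character creates a node only if that edge doesn't already exist:
  "dor" → 3 new (d, o, r)
  "so" → 2 new (s, o)
  "sar" → prefix "s" already present; 2 new (a, r)
  "dorromi" → prefix "dor" already present; 4 new (r, o, m, i)
  "kafenpavika" → 11 new (k, a, f, e, n, p, a, v, i, k, a)
  "detasar" → prefix "d" already present; 6 new (e, t, a, s, a, r)
  "vifenpakaso" → 11 new (v, i, f, e, n, p, a, k, a, s, o)
  "vifenne" → prefix "vifen" already present; 2 new (n, e)
  "runtorpa" → 8 new (r, u, n, t, o, r, p, a)
  "kafenmirota" → prefix "kafen" already present; 6 new (m, i, r, o, t, a)
  "vifenrunvi" → prefix "vifen" already present; 5 new (r, u, n, v, i)
  "mibelmi" → 7 new (m, i, b, e, l, m, i)
Total nodes = 3 + 2 + 2 + 4 + 11 + 6 + 11 + 2 + 8 + 6 + 5 + 7 = 67

67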